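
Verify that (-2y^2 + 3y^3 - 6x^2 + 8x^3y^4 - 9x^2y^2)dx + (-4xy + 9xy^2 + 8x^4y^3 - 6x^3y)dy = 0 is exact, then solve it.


Check exactness: ∂M/∂y = -4y + 9y^2 + 32x^3y^3 - 18x^2y and ∂N/∂x = -4y + 9y^2 + 32x^3y^3 - 18x^2y; equal, so the equation is exact.
Integrate M with respect to x (treating y as constant): ∫M dx = -2xy^2 + 3xy^3 - 2x^3 + 2x^4y^4 - 3x^3y^2 + h(y).
Differentiate w.r.t. y and set equal to N: all terms match, so h'(y) = 0 and h is a constant absorbed into C.
General solution: -2xy^2 + 3xy^3 - 2x^3 + 2x^4y^4 - 3x^3y^2 = C.


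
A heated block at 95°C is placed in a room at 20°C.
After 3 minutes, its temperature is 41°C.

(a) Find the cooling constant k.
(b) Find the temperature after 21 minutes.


Newton's law: T(t) = T_a + (T₀ - T_a)e^(-kt).
(a) Use T(3) = 41: (41 - 20)/(95 - 20) = e^(-k·3), so k = -ln(0.280)/3 ≈ 0.4243.
(b) Apply k to t = 21: T(21) = 20 + (75)e^(-8.911) ≈ 20.0°C.


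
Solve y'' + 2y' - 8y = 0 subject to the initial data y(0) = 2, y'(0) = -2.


Characteristic roots of r² + 2r - 8 = 0 are -4, 2.
General solution y = c₁ e^(-4x) + c₂ e^(2x).
Apply y(0) = 2: c₁ + c₂ = 2. Apply y'(0) = -2: -4 c₁ + 2 c₂ = -2.
Solve: c₁ = 1, c₂ = 1.
Particular solution: y = e^(-4x) + e^(2x).


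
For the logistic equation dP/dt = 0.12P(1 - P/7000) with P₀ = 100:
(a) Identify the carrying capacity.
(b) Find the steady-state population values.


Logistic ODE dP/dt = 0.12P(1 - P/7000) has equilibria where dP/dt = 0, i.e. P = 0 or P = 7000.
The coefficient (1 - P/K) = 0 when P = K, identifying K = 7000 as the carrying capacity.
(a) K = 7000; (b) equilibria P = 0 and P = 7000.


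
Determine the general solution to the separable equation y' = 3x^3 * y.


Separate variables: dy/y = 3x^3 dx.
Integrate: ln|y| = (3/4)x^4 + C₀.
Exponentiate: y = Ce^((3/4)x^4).


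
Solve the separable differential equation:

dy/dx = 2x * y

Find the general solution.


Separate variables: dy/y = 2x dx.
Integrate: ln|y| = x^2 + C₀.
Exponentiate: y = Ce^(x^2).


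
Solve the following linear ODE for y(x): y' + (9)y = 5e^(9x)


P(x) = 9 ⇒ μ = e^(9x).
(μ y)' = 5e^(18x) ⇒ μ y = (5/18)e^(18x) + C.
Divide by μ: y = (5/18)e^(9x) + Ce^(-9x).


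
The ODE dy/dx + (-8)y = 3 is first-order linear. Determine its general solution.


P(x) = -8 ⇒ μ = e^(-8x).
(μ y)' = 3e^(-8x) ⇒ μ y = -(3/8)e^(-8x) + C.
Divide by μ: y = -3/8 + Ce^(8x).


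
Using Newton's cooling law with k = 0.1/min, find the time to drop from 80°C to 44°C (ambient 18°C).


From T(t) = T_a + (T₀ - T_a)e^(-kt), set T(t) = 44:
(44 - 18) / (80 - 18) = e^(-0.1t), so t = -ln(0.419)/0.1 ≈ 8.7 minutes.


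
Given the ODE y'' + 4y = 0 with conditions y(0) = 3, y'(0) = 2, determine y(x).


Characteristic roots of r² + 4 = 0 are ±2i, so y = C₁cos(2x) + C₂sin(2x).
Apply y(0) = 3: C₁ = 3. Differentiate and apply y'(0) = 2: 2·C₂ = 2, so C₂ = 1.
Particular solution: y = 3cos(2x) + sin(2x).


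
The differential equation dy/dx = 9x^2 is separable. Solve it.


Integrate both sides with respect to x: y = ∫ 9x^2 dx = 3x^3 + C.


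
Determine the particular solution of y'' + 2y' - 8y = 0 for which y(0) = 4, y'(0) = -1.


Characteristic roots of r² + 2r - 8 = 0 are 2, -4.
General solution y = c₁ e^(2x) + c₂ e^(-4x).
Apply y(0) = 4: c₁ + c₂ = 4. Apply y'(0) = -1: 2 c₁ - 4 c₂ = -1.
Solve: c₁ = 5/2, c₂ = 3/2.
Particular solution: y = (5/2)e^(2x) + (3/2)e^(-4x).


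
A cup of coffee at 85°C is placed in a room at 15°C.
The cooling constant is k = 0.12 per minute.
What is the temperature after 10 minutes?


Newton's law: dT/dt = -k(T - T_a) has solution T(t) = T_a + (T₀ - T_a)e^(-kt).
Plug in T_a = 15, T₀ = 85, k = 0.12, t = 10: T(10) = 15 + (70)e^(-1.20) ≈ 36.1°C.


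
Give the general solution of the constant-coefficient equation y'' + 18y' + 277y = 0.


Characteristic equation: r² + 18r + 277 = 0.
Discriminant is negative; roots r = -9 ± 14i (complex conjugate pair).
General solution uses e^(α x)(C₁ cos(β x) + C₂ sin(β x)): y = e^(-9x)(C₁cos(14x) + C₂sin(14x)).


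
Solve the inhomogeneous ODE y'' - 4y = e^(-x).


Characteristic roots of r² - 4 = 0 are -2, 2.
y_h = C₁e^(-2x) + C₂e^(2x).
Forcing exponent -1 is not a characteristic root; try y_p = Ae^(-x).
Substitute: A·(1 + (0)·-1 + (-4)) = A·-3 = 1, so A = -1/3.
General solution: y = C₁e^(-2x) + C₂e^(2x) - (1/3)e^(-x).


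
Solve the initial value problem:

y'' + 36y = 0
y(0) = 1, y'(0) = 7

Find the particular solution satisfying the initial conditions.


Characteristic roots of r² + 36 = 0 are ±6i, so y = C₁cos(6x) + C₂sin(6x).
Apply y(0) = 1: C₁ = 1. Differentiate and apply y'(0) = 7: 6·C₂ = 7, so C₂ = 7/6.
Particular solution: y = cos(6x) + (7/6)sin(6x).


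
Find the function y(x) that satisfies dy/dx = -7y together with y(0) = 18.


General solution of y' = -7y is y = Ce^(-7x).
Apply y(0) = 18: C = 18.
Particular solution: y = 18e^(-7x).


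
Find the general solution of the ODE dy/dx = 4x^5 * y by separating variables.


Separate variables: dy/y = 4x^5 dx.
Integrate: ln|y| = (2/3)x^6 + C₀.
Exponentiate: y = Ce^((2/3)x^6).


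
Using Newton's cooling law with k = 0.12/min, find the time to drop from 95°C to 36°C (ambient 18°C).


From T(t) = T_a + (T₀ - T_a)e^(-kt), set T(t) = 36:
(36 - 18) / (95 - 18) = e^(-0.12t), so t = -ln(0.234)/0.12 ≈ 12.1 minutes.


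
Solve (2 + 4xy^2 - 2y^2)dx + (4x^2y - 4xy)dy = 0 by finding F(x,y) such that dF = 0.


Check exactness: ∂M/∂y = 8xy - 4y and ∂N/∂x = 8xy - 4y; equal, so the equation is exact.
Integrate M with respect to x (treating y as constant): ∫M dx = 2x + 2x^2y^2 - 2xy^2 + h(y).
Differentiate w.r.t. y and set equal to N: all terms match, so h'(y) = 0 and h is a constant absorbed into C.
General solution: 2x + 2x^2y^2 - 2xy^2 = C.


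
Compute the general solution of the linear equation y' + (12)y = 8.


P(x) = 12, Q(x) = 8; integrating factor μ = e^(12x).
(μ y)' = 8e^(12x) ⇒ μ y = (2/3)e^(12x) + C.
Divide by μ: y = 2/3 + Ce^(-12x).


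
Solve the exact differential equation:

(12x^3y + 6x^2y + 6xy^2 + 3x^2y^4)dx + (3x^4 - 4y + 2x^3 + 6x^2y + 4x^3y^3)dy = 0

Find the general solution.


Check exactness: ∂M/∂y = 12x^3 + 6x^2 + 12xy + 12x^2y^3 and ∂N/∂x = 12x^3 + 6x^2 + 12xy + 12x^2y^3; equal, so the equation is exact.
Integrate M with respect to x (treating y as constant): ∫M dx = 3x^4y + 2x^3y + 3x^2y^2 + x^3y^4 + h(y).
Differentiate w.r.t. y and set equal to N: the x-dependent terms already match, leaving h'(y) = -4y. Integrate: h(y) = -2y^2.
So F(x,y) = 3x^4y - 2y^2 + 2x^3y + 3x^2y^2 + x^3y^4.
General solution: 3x^4y - 2y^2 + 2x^3y + 3x^2y^2 + x^3y^4 = C.


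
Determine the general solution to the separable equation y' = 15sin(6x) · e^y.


Separate: e^(-y) dy = 15sin(6x) dx.
Integrate: -e^(-y) = -(5/2)cos(6x) + C₀.
Rearrange: e^(-y) = (5/2)cos(6x) + C.


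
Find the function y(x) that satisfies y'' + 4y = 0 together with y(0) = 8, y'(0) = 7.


Characteristic roots of r² + 4 = 0 are ±2i, so y = C₁cos(2x) + C₂sin(2x).
Apply y(0) = 8: C₁ = 8. Differentiate and apply y'(0) = 7: 2·C₂ = 7, so C₂ = 7/2.
Particular solution: y = 8cos(2x) + (7/2)sin(2x).


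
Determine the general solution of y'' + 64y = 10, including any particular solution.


Homogeneous part: r² + 64 = 0 ⇒ r = ±8i, so y_h = C₁cos(8x) + C₂sin(8x).
Try constant y_p = A; plug in: 64A = 10 ⇒ A = 5/32.
General solution: y = C₁cos(8x) + C₂sin(8x) + 5/32.


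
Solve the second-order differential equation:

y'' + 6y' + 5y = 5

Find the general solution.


Characteristic roots of r² + 6r + 5 = 0 are -1, -5.
y_h = C₁e^(-x) + C₂e^(-5x).
Forcing exponent 0 is not a characteristic root; try y_p = A.
Substitute: A·(0 + (6)·0 + (5)) = A·5 = 5, so A = 1.
General solution: y = C₁e^(-x) + C₂e^(-5x) + 1.


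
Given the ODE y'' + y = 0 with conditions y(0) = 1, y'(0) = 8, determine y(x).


Characteristic roots of r² + 1 = 0 are ±1i, so y = C₁cos(x) + C₂sin(x).
Apply y(0) = 1: C₁ = 1. Differentiate and apply y'(0) = 8: 1·C₂ = 8, so C₂ = 8.
Particular solution: y = cos(x) + 8sin(x).


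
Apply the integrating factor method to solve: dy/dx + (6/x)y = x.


P(x) = 6/x ⇒ μ = x^6.
(x^6 y)' = x^7 ⇒ x^6 y = x^8/(8) + C.
Solve for y: y = (1/8)x^2 + C/x^6.


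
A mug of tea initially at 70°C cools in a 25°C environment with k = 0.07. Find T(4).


Newton's law: dT/dt = -k(T - T_a) has solution T(t) = T_a + (T₀ - T_a)e^(-kt).
Plug in T_a = 25, T₀ = 70, k = 0.07, t = 4: T(4) = 25 + (45)e^(-0.28) ≈ 59.0°C.


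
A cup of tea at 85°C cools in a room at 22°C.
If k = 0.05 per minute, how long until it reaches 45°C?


From T(t) = T_a + (T₀ - T_a)e^(-kt), set T(t) = 45:
(45 - 22) / (85 - 22) = e^(-0.05t), so t = -ln(0.365)/0.05 ≈ 20.2 minutes.


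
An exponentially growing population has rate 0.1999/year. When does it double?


Exponential growth: P(t) = P₀ e^(0.1999t). Set P(t)/P₀ = 2: e^(0.1999t) = 2.
Solve: t = ln(2)/0.1999 ≈ 3.47 years.


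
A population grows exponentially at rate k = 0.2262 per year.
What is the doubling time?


Exponential growth: P(t) = P₀ e^(0.2262t). Set P(t)/P₀ = 2: e^(0.2262t) = 2.
Solve: t = ln(2)/0.2262 ≈ 3.06 years.


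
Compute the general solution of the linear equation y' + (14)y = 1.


P(x) = 14, Q(x) = 1; integrating factor μ = e^(14x).
(μ y)' = e^(14x) ⇒ μ y = (1/14)e^(14x) + C.
Divide by μ: y = 1/14 + Ce^(-14x).


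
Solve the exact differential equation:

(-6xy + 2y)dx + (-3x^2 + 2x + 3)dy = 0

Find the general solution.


Check exactness: ∂M/∂y = -6x + 2 and ∂N/∂x = -6x + 2; equal, so the equation is exact.
Integrate M with respect to x (treating y as constant): ∫M dx = -3x^2y + 2xy + h(y).
Differentiate w.r.t. y and set equal to N: the x-dependent terms already match, leaving h'(y) = 3. Integrate: h(y) = 3y.
So F(x,y) = -3x^2y + 2xy + 3y.
General solution: -3x^2y + 2xy + 3y = C.


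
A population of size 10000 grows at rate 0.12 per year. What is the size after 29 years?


The ODE dP/dt = 0.12P has solution P(t) = P(0)e^(0.12t).
Substitute P(0) = 10000 and t = 29: P(29) = 10000 e^(3.48) ≈ 324597.


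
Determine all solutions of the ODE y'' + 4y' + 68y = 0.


Characteristic equation: r² + 4r + 68 = 0.
Discriminant is negative; roots r = -2 ± 8i (complex conjugate pair).
General solution uses e^(α x)(C₁ cos(β x) + C₂ sin(β x)): y = e^(-2x)(C₁cos(8x) + C₂sin(8x)).


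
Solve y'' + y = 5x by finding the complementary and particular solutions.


Homogeneous: r² + 1 = 0 ⇒ r = ±1i, y_h = C₁cos(x) + C₂sin(x).
Polynomial forcing; try y_p = Ax + B. Then y_p'' + 1 y_p = 1(Ax + B) = 5x, so B = 0 and A = 5.
General solution: y = C₁cos(x) + C₂sin(x) + 5x.


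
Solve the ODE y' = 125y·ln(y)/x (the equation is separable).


Separate: dy/[y ln(y)] = 125 dx/x.
Substitute u = ln(y): du/u = 125 dx/x.
Integrate: ln|ln(y)| = 125ln|x| + C₀, hence ln(y) = C·x^125.


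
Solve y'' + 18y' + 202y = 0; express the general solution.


Characteristic equation: r² + 18r + 202 = 0.
Discriminant is negative; roots r = -9 ± 11i (complex conjugate pair).
General solution uses e^(α x)(C₁ cos(β x) + C₂ sin(β x)): y = e^(-9x)(C₁cos(11x) + C₂sin(11x)).


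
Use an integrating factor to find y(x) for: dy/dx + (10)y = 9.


P(x) = 10, Q(x) = 9; integrating factor μ = e^(10x).
(μ y)' = 9e^(10x) ⇒ μ y = (9/10)e^(10x) + C.
Divide by μ: y = 9/10 + Ce^(-10x).


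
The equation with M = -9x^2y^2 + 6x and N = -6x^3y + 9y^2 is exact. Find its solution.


Check exactness: ∂M/∂y = -18x^2y and ∂N/∂x = -18x^2y; equal, so the equation is exact.
Integrate M with respect to x (treating y as constant): ∫M dx = -3x^3y^2 + 3x^2 + h(y).
Differentiate w.r.t. y and set equal to N: the x-dependent terms already match, leaving h'(y) = 9y^2. Integrate: h(y) = 3y^3.
So F(x,y) = -3x^3y^2 + 3y^3 + 3x^2.
General solution: -3x^3y^2 + 3y^3 + 3x^2 = C.


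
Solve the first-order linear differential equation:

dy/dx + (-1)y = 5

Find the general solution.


P(x) = -1 ⇒ μ = e^(-x).
(μ y)' = 5e^(-x) ⇒ μ y = -5e^(-x) + C.
Divide by μ: y = -5 + Ce^(x).


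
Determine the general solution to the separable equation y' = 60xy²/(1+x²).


Separate: dy/y² = 60x/(1+x²) dx.
Integrate LHS: ∫ dy/y² = -1/y.
Integrate RHS via u = 1+x²: 30ln(1+x²) + C.
Result: -1/y = 30ln(1+x²) + C.


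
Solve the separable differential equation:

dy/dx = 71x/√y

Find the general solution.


Separate: √y dy = 71x dx.
Integrate: (2/3)y^(3/2) = (71/2)x² + C.


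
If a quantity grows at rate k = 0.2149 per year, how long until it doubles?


Exponential growth: P(t) = P₀ e^(0.2149t). Set P(t)/P₀ = 2: e^(0.2149t) = 2.
Solve: t = ln(2)/0.2149 ≈ 3.23 years.


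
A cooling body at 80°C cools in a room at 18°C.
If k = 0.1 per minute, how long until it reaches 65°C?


From T(t) = T_a + (T₀ - T_a)e^(-kt), set T(t) = 65:
(65 - 18) / (80 - 18) = e^(-0.1t), so t = -ln(0.758)/0.1 ≈ 2.8 minutes.


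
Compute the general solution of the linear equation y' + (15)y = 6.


P(x) = 15, Q(x) = 6; integrating factor μ = e^(15x).
(μ y)' = 6e^(15x) ⇒ μ y = (2/5)e^(15x) + C.
Divide by μ: y = 2/5 + Ce^(-15x).


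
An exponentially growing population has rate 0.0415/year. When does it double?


Exponential growth: P(t) = P₀ e^(0.0415t). Set P(t)/P₀ = 2: e^(0.0415t) = 2.
Solve: t = ln(2)/0.0415 ≈ 16.70 years.


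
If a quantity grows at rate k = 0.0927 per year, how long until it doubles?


Exponential growth: P(t) = P₀ e^(0.0927t). Set P(t)/P₀ = 2: e^(0.0927t) = 2.
Solve: t = ln(2)/0.0927 ≈ 7.48 years.


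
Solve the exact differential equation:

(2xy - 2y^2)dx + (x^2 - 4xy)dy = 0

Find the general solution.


Check exactness: ∂M/∂y = 2x - 4y and ∂N/∂x = 2x - 4y; equal, so the equation is exact.
Integrate M with respect to x (treating y as constant): ∫M dx = x^2y - 2xy^2 + h(y).
Differentiate w.r.t. y and set equal to N: all terms match, so h'(y) = 0 and h is a constant absorbed into C.
General solution: x^2y - 2xy^2 = C.


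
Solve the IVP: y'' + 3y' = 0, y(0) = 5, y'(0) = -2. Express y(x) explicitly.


Characteristic roots of r² + 3r = 0 are -3, 0.
General solution y = c₁ e^(-3x) + c₂.
Apply y(0) = 5: c₁ + c₂ = 5. Apply y'(0) = -2: -3 c₁ + 0 c₂ = -2.
Solve: c₁ = 2/3, c₂ = 13/3.
Particular solution: y = (2/3)e^(-3x) + 13/3.


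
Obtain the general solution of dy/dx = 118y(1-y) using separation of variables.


Separate: dy/[y(1-y)] = 118 dx.
Partial fractions: 1/[y(1-y)] = 1/y + 1/(1-y).
Integrate: ln|y/(1-y)| = 118x + C₀.
Solve for y: y = 1/(1 + Ce^(-118x)).


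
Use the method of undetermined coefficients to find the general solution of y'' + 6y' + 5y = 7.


Characteristic roots of r² + 6r + 5 = 0 are -5, -1.
y_h = C₁e^(-5x) + C₂e^(-x).
Constant forcing; try y_p = A. Then 5A = 7 ⇒ A = 7/5.
General solution: y = C₁e^(-5x) + C₂e^(-x) + 7/5.


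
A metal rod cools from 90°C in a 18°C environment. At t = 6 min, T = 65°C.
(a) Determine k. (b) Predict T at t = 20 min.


Newton's law: T(t) = T_a + (T₀ - T_a)e^(-kt).
(a) Use T(6) = 65: (65 - 18)/(90 - 18) = e^(-k·6), so k = -ln(0.653)/6 ≈ 0.0711.
(b) Apply k to t = 20: T(20) = 18 + (72)e^(-1.422) ≈ 35.4°C.


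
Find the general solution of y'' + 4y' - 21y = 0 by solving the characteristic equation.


Characteristic equation: r² + 4r - 21 = 0.
Factor: (r - 3)(r + 7) = 0 ⇒ r = 3, -7 (distinct real).
General solution: y = C₁e^(3x) + C₂e^(-7x).


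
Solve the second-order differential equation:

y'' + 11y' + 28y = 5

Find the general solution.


Characteristic roots of r² + 11r + 28 = 0 are -7, -4.
y_h = C₁e^(-7x) + C₂e^(-4x).
Constant forcing; try y_p = A. Then 28A = 5 ⇒ A = 5/28.
General solution: y = C₁e^(-7x) + C₂e^(-4x) + 5/28.


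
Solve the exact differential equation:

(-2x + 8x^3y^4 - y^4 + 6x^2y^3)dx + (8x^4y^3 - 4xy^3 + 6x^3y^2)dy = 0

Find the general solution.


Check exactness: ∂M/∂y = 32x^3y^3 - 4y^3 + 18x^2y^2 and ∂N/∂x = 32x^3y^3 - 4y^3 + 18x^2y^2; equal, so the equation is exact.
Integrate M with respect to x (treating y as constant): ∫M dx = -x^2 + 2x^4y^4 - xy^4 + 2x^3y^3 + h(y).
Differentiate w.r.t. y and set equal to N: all terms match, so h'(y) = 0 and h is a constant absorbed into C.
General solution: -x^2 + 2x^4y^4 - xy^4 + 2x^3y^3 = C.


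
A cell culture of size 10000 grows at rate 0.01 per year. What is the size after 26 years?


The ODE dP/dt = 0.01P has solution P(t) = P(0)e^(0.01t).
Substitute P(0) = 10000 and t = 26: P(26) = 10000 e^(0.26) ≈ 12969.


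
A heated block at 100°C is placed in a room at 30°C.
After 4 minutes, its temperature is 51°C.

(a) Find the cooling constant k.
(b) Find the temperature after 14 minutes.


Newton's law: T(t) = T_a + (T₀ - T_a)e^(-kt).
(a) Use T(4) = 51: (51 - 30)/(100 - 30) = e^(-k·4), so k = -ln(0.300)/4 ≈ 0.3010.
(b) Apply k to t = 14: T(14) = 30 + (70)e^(-4.214) ≈ 31.0°C.


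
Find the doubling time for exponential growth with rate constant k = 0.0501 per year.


Exponential growth: P(t) = P₀ e^(0.0501t). Set P(t)/P₀ = 2: e^(0.0501t) = 2.
Solve: t = ln(2)/0.0501 ≈ 13.84 years.


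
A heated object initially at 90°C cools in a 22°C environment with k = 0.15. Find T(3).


Newton's law: dT/dt = -k(T - T_a) has solution T(t) = T_a + (T₀ - T_a)e^(-kt).
Plug in T_a = 22, T₀ = 90, k = 0.15, t = 3: T(3) = 22 + (68)e^(-0.45) ≈ 65.4°C.


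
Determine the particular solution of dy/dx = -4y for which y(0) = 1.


General solution of y' = -4y is y = Ce^(-4x).
Apply y(0) = 1: C = 1.
Particular solution: y = e^(-4x).


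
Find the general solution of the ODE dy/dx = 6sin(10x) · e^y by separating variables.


Separate: e^(-y) dy = 6sin(10x) dx.
Integrate: -e^(-y) = -(3/5)cos(10x) + C₀.
Rearrange: e^(-y) = (3/5)cos(10x) + C.


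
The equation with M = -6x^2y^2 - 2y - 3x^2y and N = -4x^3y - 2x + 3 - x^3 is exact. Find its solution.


Check exactness: ∂M/∂y = -12x^2y - 2 - 3x^2 and ∂N/∂x = -12x^2y - 2 - 3x^2; equal, so the equation is exact.
Integrate M with respect to x (treating y as constant): ∫M dx = -2x^3y^2 - 2xy - x^3y + h(y).
Differentiate w.r.t. y and set equal to N: the x-dependent terms already match, leaving h'(y) = 3. Integrate: h(y) = 3y.
So F(x,y) = -2x^3y^2 - 2xy + 3y - x^3y.
General solution: -2x^3y^2 - 2xy + 3y - x^3y = C.


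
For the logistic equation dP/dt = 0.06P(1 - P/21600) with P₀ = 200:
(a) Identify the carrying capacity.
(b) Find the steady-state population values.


Logistic ODE dP/dt = 0.06P(1 - P/21600) has equilibria where dP/dt = 0, i.e. P = 0 or P = 21600.
The coefficient (1 - P/K) = 0 when P = K, identifying K = 21600 as the carrying capacity.
(a) K = 21600; (b) equilibria P = 0 and P = 21600.


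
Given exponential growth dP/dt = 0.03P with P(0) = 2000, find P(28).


The ODE dP/dt = 0.03P has solution P(t) = P(0)e^(0.03t).
Substitute P(0) = 2000 and t = 28: P(28) = 2000 e^(0.84) ≈ 4633.


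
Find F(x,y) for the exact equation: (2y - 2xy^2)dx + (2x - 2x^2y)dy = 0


Check exactness: ∂M/∂y = 2 - 4xy and ∂N/∂x = 2 - 4xy; equal, so the equation is exact.
Integrate M with respect to x (treating y as constant): ∫M dx = 2xy - x^2y^2 + h(y).
Differentiate w.r.t. y and set equal to N: all terms match, so h'(y) = 0 and h is a constant absorbed into C.
General solution: 2xy - x^2y^2 = C.


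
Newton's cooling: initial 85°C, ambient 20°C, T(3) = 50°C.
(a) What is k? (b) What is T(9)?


Newton's law: T(t) = T_a + (T₀ - T_a)e^(-kt).
(a) Use T(3) = 50: (50 - 20)/(85 - 20) = e^(-k·3), so k = -ln(0.462)/3 ≈ 0.2577.
(b) Apply k to t = 9: T(9) = 20 + (65)e^(-2.320) ≈ 26.4°C.


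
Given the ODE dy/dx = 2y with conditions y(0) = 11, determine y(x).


General solution of y' = 2y is y = Ce^(2x).
Apply y(0) = 11: C = 11.
Particular solution: y = 11e^(2x).


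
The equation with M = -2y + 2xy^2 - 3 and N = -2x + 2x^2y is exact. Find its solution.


Check exactness: ∂M/∂y = -2 + 4xy and ∂N/∂x = -2 + 4xy; equal, so the equation is exact.
Integrate M with respect to x (treating y as constant): ∫M dx = -2xy + x^2y^2 - 3x + h(y).
Differentiate w.r.t. y and set equal to N: all terms match, so h'(y) = 0 and h is a constant absorbed into C.
General solution: -2xy + x^2y^2 - 3x = C.


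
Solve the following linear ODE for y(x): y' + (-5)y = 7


P(x) = -5 ⇒ μ = e^(-5x).
(μ y)' = 7e^(-5x) ⇒ μ y = -(7/5)e^(-5x) + C.
Divide by μ: y = -7/5 + Ce^(5x).


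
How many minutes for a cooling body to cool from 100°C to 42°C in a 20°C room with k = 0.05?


From T(t) = T_a + (T₀ - T_a)e^(-kt), set T(t) = 42:
(42 - 20) / (100 - 20) = e^(-0.05t), so t = -ln(0.275)/0.05 ≈ 25.8 minutes.


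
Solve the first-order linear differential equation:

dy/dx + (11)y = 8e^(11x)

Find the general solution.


P(x) = 11 ⇒ μ = e^(11x).
(μ y)' = 8e^(22x) ⇒ μ y = (8/22)e^(22x) + C.
Divide by μ: y = (4/11)e^(11x) + Ce^(-11x).


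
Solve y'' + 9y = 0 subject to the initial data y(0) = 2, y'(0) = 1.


Characteristic roots of r² + 9 = 0 are ±3i, so y = C₁cos(3x) + C₂sin(3x).
Apply y(0) = 2: C₁ = 2. Differentiate and apply y'(0) = 1: 3·C₂ = 1, so C₂ = 1/3.
Particular solution: y = 2cos(3x) + (1/3)sin(3x).


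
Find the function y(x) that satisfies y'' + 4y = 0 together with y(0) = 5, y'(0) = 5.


Characteristic roots of r² + 4 = 0 are ±2i, so y = C₁cos(2x) + C₂sin(2x).
Apply y(0) = 5: C₁ = 5. Differentiate and apply y'(0) = 5: 2·C₂ = 5, so C₂ = 5/2.
Particular solution: y = 5cos(2x) + (5/2)sin(2x).


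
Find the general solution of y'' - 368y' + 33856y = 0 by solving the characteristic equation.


Characteristic equation: r² - 368r + 33856 = 0, i.e. (r - 184)² = 0.
Repeated root r = 184; include an x factor for the second linearly independent solution.
General solution: y = (C₁ + C₂x)e^(184x).


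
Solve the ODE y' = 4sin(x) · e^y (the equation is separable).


Separate: e^(-y) dy = 4sin(x) dx.
Integrate: -e^(-y) = -4cos(x) + C₀.
Rearrange: e^(-y) = 4cos(x) + C.


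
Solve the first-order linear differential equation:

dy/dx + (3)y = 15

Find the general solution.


P(x) = 3, Q(x) = 15; integrating factor μ = e^(3x).
(μ y)' = 15e^(3x) ⇒ μ y = 5e^(3x) + C.
Divide by μ: y = 5 + Ce^(-3x).


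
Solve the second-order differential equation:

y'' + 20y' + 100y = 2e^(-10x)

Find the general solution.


Characteristic polynomial (r + 10)² = 0; repeated root r = -10.
y_h = (C₁ + C₂x)e^(-10x). Forcing matches the repeated root (resonance), so try y_p = Ax² e^(-10x).
Substitute and solve for A: 2A = 2, so A = 1.
General solution: y = (C₁ + C₂x + x²)e^(-10x).


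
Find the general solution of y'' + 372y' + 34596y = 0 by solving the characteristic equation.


Characteristic equation: r² + 372r + 34596 = 0, i.e. (r + 186)² = 0.
Repeated root r = -186; include an x factor for the second linearly independent solution.
General solution: y = (C₁ + C₂x)e^(-186x).


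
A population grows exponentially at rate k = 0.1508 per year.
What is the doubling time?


Exponential growth: P(t) = P₀ e^(0.1508t). Set P(t)/P₀ = 2: e^(0.1508t) = 2.
Solve: t = ln(2)/0.1508 ≈ 4.60 years.


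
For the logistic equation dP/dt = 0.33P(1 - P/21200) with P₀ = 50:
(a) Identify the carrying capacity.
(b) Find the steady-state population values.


Logistic ODE dP/dt = 0.33P(1 - P/21200) has equilibria where dP/dt = 0, i.e. P = 0 or P = 21200.
The coefficient (1 - P/K) = 0 when P = K, identifying K = 21200 as the carrying capacity.
(a) K = 21200; (b) equilibria P = 0 and P = 21200.


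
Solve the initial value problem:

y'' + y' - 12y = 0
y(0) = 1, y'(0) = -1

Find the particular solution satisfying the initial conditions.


Characteristic roots of r² + r - 12 = 0 are -4, 3.
General solution y = c₁ e^(-4x) + c₂ e^(3x).
Apply y(0) = 1: c₁ + c₂ = 1. Apply y'(0) = -1: -4 c₁ + 3 c₂ = -1.
Solve: c₁ = 4/7, c₂ = 3/7.
Particular solution: y = (4/7)e^(-4x) + (3/7)e^(3x).


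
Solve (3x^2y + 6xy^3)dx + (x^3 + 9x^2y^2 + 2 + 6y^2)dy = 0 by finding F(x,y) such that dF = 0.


Check exactness: ∂M/∂y = 3x^2 + 18xy^2 and ∂N/∂x = 3x^2 + 18xy^2; equal, so the equation is exact.
Integrate M with respect to x (treating y as constant): ∫M dx = x^3y + 3x^2y^3 + h(y).
Differentiate w.r.t. y and set equal to N: the x-dependent terms already match, leaving h'(y) = 2 + 6y^2. Integrate: h(y) = 2y + 2y^3.
So F(x,y) = x^3y + 3x^2y^3 + 2y + 2y^3.
General solution: x^3y + 3x^2y^3 + 2y + 2y^3 = C.


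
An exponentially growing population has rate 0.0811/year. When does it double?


Exponential growth: P(t) = P₀ e^(0.0811t). Set P(t)/P₀ = 2: e^(0.0811t) = 2.
Solve: t = ln(2)/0.0811 ≈ 8.55 years.


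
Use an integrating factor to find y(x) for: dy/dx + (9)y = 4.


P(x) = 9, Q(x) = 4; integrating factor μ = e^(9x).
(μ y)' = 4e^(9x) ⇒ μ y = (4/9)e^(9x) + C.
Divide by μ: y = 4/9 + Ce^(-9x).


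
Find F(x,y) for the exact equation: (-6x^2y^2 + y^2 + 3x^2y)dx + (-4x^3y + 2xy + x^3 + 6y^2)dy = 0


Check exactness: ∂M/∂y = -12x^2y + 2y + 3x^2 and ∂N/∂x = -12x^2y + 2y + 3x^2; equal, so the equation is exact.
Integrate M with respect to x (treating y as constant): ∫M dx = -2x^3y^2 + xy^2 + x^3y + h(y).
Differentiate w.r.t. y and set equal to N: the x-dependent terms already match, leaving h'(y) = 6y^2. Integrate: h(y) = 2y^3.
So F(x,y) = -2x^3y^2 + xy^2 + x^3y + 2y^3.
General solution: -2x^3y^2 + xy^2 + x^3y + 2y^3 = C.


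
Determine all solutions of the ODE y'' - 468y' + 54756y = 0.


Characteristic equation: r² - 468r + 54756 = 0, i.e. (r - 234)² = 0.
Repeated root r = 234; include an x factor for the second linearly independent solution.
General solution: y = (C₁ + C₂x)e^(234x).


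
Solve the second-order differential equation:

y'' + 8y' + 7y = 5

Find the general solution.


Characteristic roots of r² + 8r + 7 = 0 are -1, -7.
y_h = C₁e^(-x) + C₂e^(-7x).
Constant forcing; try y_p = A. Then 7A = 5 ⇒ A = 5/7.
General solution: y = C₁e^(-x) + C₂e^(-7x) + 5/7.


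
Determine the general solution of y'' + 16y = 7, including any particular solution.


Homogeneous part: r² + 16 = 0 ⇒ r = ±4i, so y_h = C₁cos(4x) + C₂sin(4x).
Try constant y_p = A; plug in: 16A = 7 ⇒ A = 7/16.
General solution: y = C₁cos(4x) + C₂sin(4x) + 7/16.


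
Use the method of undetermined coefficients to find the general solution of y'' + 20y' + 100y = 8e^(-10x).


Characteristic polynomial (r + 10)² = 0; repeated root r = -10.
y_h = (C₁ + C₂x)e^(-10x). Forcing matches the repeated root (resonance), so try y_p = Ax² e^(-10x).
Substitute and solve for A: 2A = 8, so A = 4.
General solution: y = (C₁ + C₂x + 4x²)e^(-10x).


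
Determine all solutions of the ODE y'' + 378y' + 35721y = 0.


Characteristic equation: r² + 378r + 35721 = 0, i.e. (r + 189)² = 0.
Repeated root r = -189; include an x factor for the second linearly independent solution.
General solution: y = (C₁ + C₂x)e^(-189x).


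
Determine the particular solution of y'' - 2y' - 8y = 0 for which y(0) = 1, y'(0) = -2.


Characteristic roots of r² - 2r - 8 = 0 are -2, 4.
General solution y = c₁ e^(-2x) + c₂ e^(4x).
Apply y(0) = 1: c₁ + c₂ = 1. Apply y'(0) = -2: -2 c₁ + 4 c₂ = -2.
Solve: c₁ = 1, c₂ = 0.
Particular solution: y = e^(-2x) + 0e^(4x).


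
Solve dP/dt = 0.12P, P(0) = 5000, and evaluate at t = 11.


The ODE dP/dt = 0.12P has solution P(t) = P(0)e^(0.12t).
Substitute P(0) = 5000 and t = 11: P(11) = 5000 e^(1.32) ≈ 18717.


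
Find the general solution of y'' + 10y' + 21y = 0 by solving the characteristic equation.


Characteristic equation: r² + 10r + 21 = 0.
Factor: (r + 7)(r + 3) = 0 ⇒ r = -7, -3 (distinct real).
General solution: y = C₁e^(-7x) + C₂e^(-3x).


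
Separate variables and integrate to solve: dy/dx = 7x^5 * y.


Separate variables: dy/y = 7x^5 dx.
Integrate: ln|y| = (7/6)x^6 + C₀.
Exponentiate: y = Ce^((7/6)x^6).


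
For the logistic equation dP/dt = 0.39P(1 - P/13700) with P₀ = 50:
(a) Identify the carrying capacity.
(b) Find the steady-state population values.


Logistic ODE dP/dt = 0.39P(1 - P/13700) has equilibria where dP/dt = 0, i.e. P = 0 or P = 13700.
The coefficient (1 - P/K) = 0 when P = K, identifying K = 13700 as the carrying capacity.
(a) K = 13700; (b) equilibria P = 0 and P = 13700.


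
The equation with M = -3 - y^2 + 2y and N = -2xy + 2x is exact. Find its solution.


Check exactness: ∂M/∂y = -2y + 2 and ∂N/∂x = -2y + 2; equal, so the equation is exact.
Integrate M with respect to x (treating y as constant): ∫M dx = -3x - xy^2 + 2xy + h(y).
Differentiate w.r.t. y and set equal to N: all terms match, so h'(y) = 0 and h is a constant absorbed into C.
General solution: -3x - xy^2 + 2xy = C.


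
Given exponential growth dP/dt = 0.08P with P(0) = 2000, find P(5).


The ODE dP/dt = 0.08P has solution P(t) = P(0)e^(0.08t).
Substitute P(0) = 2000 and t = 5: P(5) = 2000 e^(0.40) ≈ 2984.


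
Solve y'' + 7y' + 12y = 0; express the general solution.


Characteristic equation: r² + 7r + 12 = 0.
Factor: (r + 3)(r + 4) = 0 ⇒ r = -3, -4 (distinct real).
General solution: y = C₁e^(-3x) + C₂e^(-4x).


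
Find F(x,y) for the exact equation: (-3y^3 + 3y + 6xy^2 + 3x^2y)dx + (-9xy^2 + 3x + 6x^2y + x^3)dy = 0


Check exactness: ∂M/∂y = -9y^2 + 3 + 12xy + 3x^2 and ∂N/∂x = -9y^2 + 3 + 12xy + 3x^2; equal, so the equation is exact.
Integrate M with respect to x (treating y as constant): ∫M dx = -3xy^3 + 3xy + 3x^2y^2 + x^3y + h(y).
Differentiate w.r.t. y and set equal to N: all terms match, so h'(y) = 0 and h is a constant absorbed into C.
General solution: -3xy^3 + 3xy + 3x^2y^2 + x^3y = C.


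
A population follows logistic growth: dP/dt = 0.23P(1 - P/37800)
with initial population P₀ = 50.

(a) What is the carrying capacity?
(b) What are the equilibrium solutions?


Logistic ODE dP/dt = 0.23P(1 - P/37800) has equilibria where dP/dt = 0, i.e. P = 0 or P = 37800.
The coefficient (1 - P/K) = 0 when P = K, identifying K = 37800 as the carrying capacity.
(a) K = 37800; (b) equilibria P = 0 and P = 37800.


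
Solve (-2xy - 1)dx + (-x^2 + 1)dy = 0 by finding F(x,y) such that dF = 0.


Check exactness: ∂M/∂y = -2x and ∂N/∂x = -2x; equal, so the equation is exact.
Integrate M with respect to x (treating y as constant): ∫M dx = -x^2y - x + h(y).
Differentiate w.r.t. y and set equal to N: the x-dependent terms already match, leaving h'(y) = 1. Integrate: h(y) = y.
So F(x,y) = -x^2y + y - x.
General solution: -x^2y + y - x = C.


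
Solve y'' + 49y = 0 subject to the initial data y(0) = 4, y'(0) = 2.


Characteristic roots of r² + 49 = 0 are ±7i, so y = C₁cos(7x) + C₂sin(7x).
Apply y(0) = 4: C₁ = 4. Differentiate and apply y'(0) = 2: 7·C₂ = 2, so C₂ = 2/7.
Particular solution: y = 4cos(7x) + (2/7)sin(7x).


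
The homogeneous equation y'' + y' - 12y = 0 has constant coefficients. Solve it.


Characteristic equation: r² + r - 12 = 0.
Factor: (r - 3)(r + 4) = 0 ⇒ r = 3, -4 (distinct real).
General solution: y = C₁e^(3x) + C₂e^(-4x).


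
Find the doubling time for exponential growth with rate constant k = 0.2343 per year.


Exponential growth: P(t) = P₀ e^(0.2343t). Set P(t)/P₀ = 2: e^(0.2343t) = 2.
Solve: t = ln(2)/0.2343 ≈ 2.96 years.


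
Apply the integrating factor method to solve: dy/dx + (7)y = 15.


P(x) = 7, Q(x) = 15; integrating factor μ = e^(7x).
(μ y)' = 15e^(7x) ⇒ μ y = (15/7)e^(7x) + C.
Divide by μ: y = 15/7 + Ce^(-7x).


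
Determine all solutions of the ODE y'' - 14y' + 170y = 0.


Characteristic equation: r² - 14r + 170 = 0.
Discriminant is negative; roots r = 7 ± 11i (complex conjugate pair).
General solution uses e^(α x)(C₁ cos(β x) + C₂ sin(β x)): y = e^(7x)(C₁cos(11x) + C₂sin(11x)).


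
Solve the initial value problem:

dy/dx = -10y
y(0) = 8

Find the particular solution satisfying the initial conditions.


General solution of y' = -10y is y = Ce^(-10x).
Apply y(0) = 8: C = 8.
Particular solution: y = 8e^(-10x).


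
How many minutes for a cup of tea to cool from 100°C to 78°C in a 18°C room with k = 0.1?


From T(t) = T_a + (T₀ - T_a)e^(-kt), set T(t) = 78:
(78 - 18) / (100 - 18) = e^(-0.1t), so t = -ln(0.732)/0.1 ≈ 3.1 minutes.


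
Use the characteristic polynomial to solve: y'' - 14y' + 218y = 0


Characteristic equation: r² - 14r + 218 = 0.
Discriminant is negative; roots r = 7 ± 13i (complex conjugate pair).
General solution uses e^(α x)(C₁ cos(β x) + C₂ sin(β x)): y = e^(7x)(C₁cos(13x) + C₂sin(13x)).


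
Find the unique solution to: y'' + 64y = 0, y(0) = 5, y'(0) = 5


Characteristic roots of r² + 64 = 0 are ±8i, so y = C₁cos(8x) + C₂sin(8x).
Apply y(0) = 5: C₁ = 5. Differentiate and apply y'(0) = 5: 8·C₂ = 5, so C₂ = 5/8.
Particular solution: y = 5cos(8x) + (5/8)sin(8x).


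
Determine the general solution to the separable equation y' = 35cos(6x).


g(y) = 1, so integrate directly: y = ∫ 35cos(6x) dx = (35/6)sin(6x) + C.


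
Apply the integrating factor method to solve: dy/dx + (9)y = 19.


P(x) = 9, Q(x) = 19; integrating factor μ = e^(9x).
(μ y)' = 19e^(9x) ⇒ μ y = (19/9)e^(9x) + C.
Divide by μ: y = 19/9 + Ce^(-9x).


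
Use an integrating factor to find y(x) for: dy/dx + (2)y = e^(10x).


P(x) = 2 ⇒ μ = e^(2x).
(μ y)' = e^(12x) ⇒ μ y = e^(12x)/12 + C.
Divide by μ: y = (1/12)e^(10x) + Ce^(-2x).


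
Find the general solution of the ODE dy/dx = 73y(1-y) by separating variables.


Separate: dy/[y(1-y)] = 73 dx.
Partial fractions: 1/[y(1-y)] = 1/y + 1/(1-y).
Integrate: ln|y/(1-y)| = 73x + C₀.
Solve for y: y = 1/(1 + Ce^(-73x)).


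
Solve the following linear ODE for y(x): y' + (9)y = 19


P(x) = 9, Q(x) = 19; integrating factor μ = e^(9x).
(μ y)' = 19e^(9x) ⇒ μ y = (19/9)e^(9x) + C.
Divide by μ: y = 19/9 + Ce^(-9x).


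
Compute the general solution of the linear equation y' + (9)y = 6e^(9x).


P(x) = 9 ⇒ μ = e^(9x).
(μ y)' = 6e^(18x) ⇒ μ y = (6/18)e^(18x) + C.
Divide by μ: y = (1/3)e^(9x) + Ce^(-9x).


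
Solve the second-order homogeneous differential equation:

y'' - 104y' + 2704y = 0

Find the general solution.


Characteristic equation: r² - 104r + 2704 = 0, i.e. (r - 52)² = 0.
Repeated root r = 52; include an x factor for the second linearly independent solution.
General solution: y = (C₁ + C₂x)e^(52x).


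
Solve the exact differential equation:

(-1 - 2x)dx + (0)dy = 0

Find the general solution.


Check exactness: ∂M/∂y = 0 and ∂N/∂x = 0; equal, so the equation is exact.
Integrate M with respect to x (treating y as constant): ∫M dx = -x - x^2 + h(y).
Differentiate w.r.t. y and set equal to N: all terms match, so h'(y) = 0 and h is a constant absorbed into C.
General solution: -x - x^2 = C.


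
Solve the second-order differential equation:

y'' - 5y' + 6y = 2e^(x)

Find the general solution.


Characteristic roots of r² - 5r + 6 = 0 are 3, 2.
y_h = C₁e^(3x) + C₂e^(2x).
Forcing exponent 1 is not a characteristic root; try y_p = Ae^(x).
Substitute: A·(1 + (-5)·1 + (6)) = A·2 = 2, so A = 1.
General solution: y = C₁e^(3x) + C₂e^(2x) + e^(x).


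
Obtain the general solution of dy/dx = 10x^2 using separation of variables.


Integrate both sides with respect to x: y = ∫ 10x^2 dx = (10/3)x^3 + C.


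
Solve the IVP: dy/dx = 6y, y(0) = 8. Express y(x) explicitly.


General solution of y' = 6y is y = Ce^(6x).
Apply y(0) = 8: C = 8.
Particular solution: y = 8e^(6x).


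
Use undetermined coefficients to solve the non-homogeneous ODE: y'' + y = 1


Homogeneous part: r² + 1 = 0 ⇒ r = ±1i, so y_h = C₁cos(x) + C₂sin(x).
Try constant y_p = A; plug in: 1A = 1 ⇒ A = 1.
General solution: y = C₁cos(x) + C₂sin(x) + 1.


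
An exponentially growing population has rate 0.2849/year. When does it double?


Exponential growth: P(t) = P₀ e^(0.2849t). Set P(t)/P₀ = 2: e^(0.2849t) = 2.
Solve: t = ln(2)/0.2849 ≈ 2.43 years.


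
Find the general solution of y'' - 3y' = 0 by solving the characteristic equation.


Characteristic equation: r² - 3r = 0.
Factor: (r - 0)(r - 3) = 0 ⇒ r = 0, 3 (distinct real).
General solution: y = C₁ + C₂e^(3x).


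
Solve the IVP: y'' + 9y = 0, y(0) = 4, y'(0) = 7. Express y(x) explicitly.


Characteristic roots of r² + 9 = 0 are ±3i, so y = C₁cos(3x) + C₂sin(3x).
Apply y(0) = 4: C₁ = 4. Differentiate and apply y'(0) = 7: 3·C₂ = 7, so C₂ = 7/3.
Particular solution: y = 4cos(3x) + (7/3)sin(3x).


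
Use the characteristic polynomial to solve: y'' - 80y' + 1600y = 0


Characteristic equation: r² - 80r + 1600 = 0, i.e. (r - 40)² = 0.
Repeated root r = 40; include an x factor for the second linearly independent solution.
General solution: y = (C₁ + C₂x)e^(40x).


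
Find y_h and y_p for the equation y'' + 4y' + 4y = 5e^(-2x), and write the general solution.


Characteristic polynomial (r + 2)² = 0; repeated root r = -2.
y_h = (C₁ + C₂x)e^(-2x). Forcing matches the repeated root (resonance), so try y_p = Ax² e^(-2x).
Substitute and solve for A: 2A = 5, so A = 5/2.
General solution: y = (C₁ + C₂x + (5/2)x²)e^(-2x).


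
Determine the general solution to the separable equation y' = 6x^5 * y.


Separate variables: dy/y = 6x^5 dx.
Integrate: ln|y| = x^6 + C₀.
Exponentiate: y = Ce^(x^6).


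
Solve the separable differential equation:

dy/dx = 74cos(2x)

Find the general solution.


g(y) = 1, so integrate directly: y = ∫ 74cos(2x) dx = 37sin(2x) + C.


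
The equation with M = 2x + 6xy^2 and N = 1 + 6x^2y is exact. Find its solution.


Check exactness: ∂M/∂y = 12xy and ∂N/∂x = 12xy; equal, so the equation is exact.
Integrate M with respect to x (treating y as constant): ∫M dx = x^2 + 3x^2y^2 + h(y).
Differentiate w.r.t. y and set equal to N: the x-dependent terms already match, leaving h'(y) = 1. Integrate: h(y) = y.
So F(x,y) = x^2 + y + 3x^2y^2.
General solution: x^2 + y + 3x^2y^2 = C.


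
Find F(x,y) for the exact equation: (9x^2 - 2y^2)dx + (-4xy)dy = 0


Check exactness: ∂M/∂y = -4y and ∂N/∂x = -4y; equal, so the equation is exact.
Integrate M with respect to x (treating y as constant): ∫M dx = 3x^3 - 2xy^2 + h(y).
Differentiate w.r.t. y and set equal to N: all terms match, so h'(y) = 0 and h is a constant absorbed into C.
General solution: 3x^3 - 2xy^2 = C.


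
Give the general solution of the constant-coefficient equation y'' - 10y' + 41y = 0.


Characteristic equation: r² - 10r + 41 = 0.
Discriminant is negative; roots r = 5 ± 4i (complex conjugate pair).
General solution uses e^(α x)(C₁ cos(β x) + C₂ sin(β x)): y = e^(5x)(C₁cos(4x) + C₂sin(4x)).


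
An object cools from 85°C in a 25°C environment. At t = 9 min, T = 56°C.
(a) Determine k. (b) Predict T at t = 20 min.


Newton's law: T(t) = T_a + (T₀ - T_a)e^(-kt).
(a) Use T(9) = 56: (56 - 25)/(85 - 25) = e^(-k·9), so k = -ln(0.517)/9 ≈ 0.0734.
(b) Apply k to t = 20: T(20) = 25 + (60)e^(-1.467) ≈ 38.8°C.


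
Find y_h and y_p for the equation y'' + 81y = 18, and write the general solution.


Homogeneous part: r² + 81 = 0 ⇒ r = ±9i, so y_h = C₁cos(9x) + C₂sin(9x).
Try constant y_p = A; plug in: 81A = 18 ⇒ A = 2/9.
General solution: y = C₁cos(9x) + C₂sin(9x) + 2/9.


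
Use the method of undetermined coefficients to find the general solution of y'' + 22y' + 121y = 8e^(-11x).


Characteristic polynomial (r + 11)² = 0; repeated root r = -11.
y_h = (C₁ + C₂x)e^(-11x). Forcing matches the repeated root (resonance), so try y_p = Ax² e^(-11x).
Substitute and solve for A: 2A = 8, so A = 4.
General solution: y = (C₁ + C₂x + 4x²)e^(-11x).
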